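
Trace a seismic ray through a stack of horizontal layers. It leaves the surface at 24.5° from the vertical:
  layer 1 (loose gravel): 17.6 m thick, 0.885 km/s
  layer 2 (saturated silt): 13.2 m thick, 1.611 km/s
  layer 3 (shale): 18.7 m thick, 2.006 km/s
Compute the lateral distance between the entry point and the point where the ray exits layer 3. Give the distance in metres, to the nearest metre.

75 m

Apply Snell's law at each interface; in layer i the horizontal offset is hᵢ·tan θᵢ.
Layer 1: θ = 24.50°; offset = 17.6·tan 24.50° = 8.021 m.
Layer 2: sin θ = 1.611·sin 24.5°/0.885 = 0.7549, θ = 49.02°; offset = 13.2·tan 49.02° = 15.193 m.
Layer 3: sin θ = 2.006·sin 24.5°/0.885 = 0.9400, θ = 70.05°; offset = 18.7·tan 70.05° = 51.509 m.
Summing the layer offsets gives 74.722 m.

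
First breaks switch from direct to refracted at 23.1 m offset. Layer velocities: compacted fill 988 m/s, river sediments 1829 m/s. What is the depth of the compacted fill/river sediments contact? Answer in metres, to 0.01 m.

x_cross = 2h·√((V₂+V₁)/(V₂−V₁)) → h = x_cross / (2·√((V₂+V₁)/(V₂−V₁))).
√((V₂+V₁)/(V₂−V₁)) = √((1829+988)/(1829−988)) = 1.8302.
h = 23.1 / (2·1.8302) = 6.31 m.

6.31 m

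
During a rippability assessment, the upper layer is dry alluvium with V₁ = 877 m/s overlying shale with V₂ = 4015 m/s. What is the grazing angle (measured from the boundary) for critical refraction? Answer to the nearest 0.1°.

77.4°

Critical incidence: sin θ_c = V₁/V₂ = 877/4015 = 0.2184.
θ_c = arcsin 0.2184 = 12.62°.
Measured from the interface: 90° − 12.62° = 77.38°.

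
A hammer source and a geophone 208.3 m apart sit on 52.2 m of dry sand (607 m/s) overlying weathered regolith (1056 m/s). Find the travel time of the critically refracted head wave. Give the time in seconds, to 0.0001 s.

θ_c = arcsin(V₁/V₂) = arcsin(607/1056) = 35.09°, cos θ_c = 0.8183.
Intercept time tᵢ = 2h cos θ_c / V₁ = 2·52.2·0.8183/607 = 0.14074 s.
t = x/V₂ + tᵢ = 208.3/1056 + 0.14074 = 0.33799 s.

0.3380 s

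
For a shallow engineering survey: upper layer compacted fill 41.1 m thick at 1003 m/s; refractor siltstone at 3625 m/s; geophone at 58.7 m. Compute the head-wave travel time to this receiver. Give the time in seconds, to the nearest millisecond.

0.095 s

t = x/V₂ + 2h·√(V₂²−V₁²)/(V₁V₂).
√(V₂²−V₁²) = √(3625²−1003²) = 3483.5 m/s; delay term = 2·41.1·3483.5/(1003·3625) = 0.07875 s.
t = 58.7/3625 + 0.07875 = 0.09495 s.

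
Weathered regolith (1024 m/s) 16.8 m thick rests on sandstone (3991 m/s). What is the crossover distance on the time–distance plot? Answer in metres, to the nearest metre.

θ_c = arcsin(1024/3991) = 14.87°, so cos θ_c = 0.9665 and tᵢ = 2h cos θ_c/V₁ = 0.0317 s.
At crossover x/V₁ = x/V₂ + tᵢ ⇒ x = tᵢ/(1/V₁ − 1/V₂) = 0.03171/(9.7656e-04 − 2.5056e-04) = 43.68 m.

44 m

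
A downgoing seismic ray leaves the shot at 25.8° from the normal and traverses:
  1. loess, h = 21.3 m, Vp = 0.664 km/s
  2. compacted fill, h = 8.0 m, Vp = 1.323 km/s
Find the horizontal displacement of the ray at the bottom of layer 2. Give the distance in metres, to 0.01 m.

p = sin θ₁/V₁ = sin 25.8°/0.664 = 6.5547e-01 s/km is conserved through the stack.
Layer 1: θ = 25.80°; offset = 21.3·tan 25.80° = 10.2968 m.
Layer 2: sin θ = p·1.323 = 0.8672 → θ = 60.13°; offset = 8.0·tan 60.13° = 13.9311 m.
Σ offsets = 24.2279 m.

24.23 m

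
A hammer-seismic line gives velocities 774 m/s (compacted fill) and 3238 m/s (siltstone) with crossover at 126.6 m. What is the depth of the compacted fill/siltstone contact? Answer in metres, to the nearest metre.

x_cross = 2h·√((V₂+V₁)/(V₂−V₁)) → h = x_cross / (2·√((V₂+V₁)/(V₂−V₁))).
√((V₂+V₁)/(V₂−V₁)) = √((3238+774)/(3238−774)) = 1.2760.
h = 126.6 / (2·1.2760) = 49.61 m.

50 m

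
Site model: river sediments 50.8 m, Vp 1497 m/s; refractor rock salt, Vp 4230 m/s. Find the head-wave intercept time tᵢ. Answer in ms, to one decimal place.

63.5 ms

tᵢ = 2h·√(V₂²−V₁²)/(V₁V₂).
√(V₂²−V₁²) = √(4230²−1497²) = 3956.2 m/s.
tᵢ = 2·50.8·3956.2/(1497·4230) = 0.06348 s.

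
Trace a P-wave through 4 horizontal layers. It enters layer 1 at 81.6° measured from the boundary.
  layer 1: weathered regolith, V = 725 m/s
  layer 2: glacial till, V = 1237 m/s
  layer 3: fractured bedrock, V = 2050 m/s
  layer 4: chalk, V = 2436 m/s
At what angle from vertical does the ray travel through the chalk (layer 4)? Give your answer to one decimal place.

29.4°

From the normal: θ₁ = 90° − 81.6° = 8.4°.
Ray parameter p = sin 8.4° / 725 = 2.0149e-04 s/m.
sin θ_4 = p·V_4 = 2.0149e-04 × 2436 = 0.4908.
θ_4 = arcsin 0.4908 = 29.40°.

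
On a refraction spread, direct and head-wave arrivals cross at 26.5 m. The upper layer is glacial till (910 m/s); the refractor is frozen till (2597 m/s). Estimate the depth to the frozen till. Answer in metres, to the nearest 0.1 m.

x_cross = 2h·√((V₂+V₁)/(V₂−V₁)) → h = x_cross / (2·√((V₂+V₁)/(V₂−V₁))).
√((V₂+V₁)/(V₂−V₁)) = √((2597+910)/(2597−910)) = 1.4418.
h = 26.5 / (2·1.4418) = 9.19 m.

9.2 m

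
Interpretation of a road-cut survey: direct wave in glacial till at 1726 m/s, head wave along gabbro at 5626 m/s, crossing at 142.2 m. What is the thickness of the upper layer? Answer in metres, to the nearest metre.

52 m

h = (x_cross/2)·√((V₂−V₁)/(V₂+V₁)).
(V₂−V₁)/(V₂+V₁) = (5626−1726)/(5626+1726) = 0.5305; √ = 0.7283.
h = (142.2/2)·0.7283 = 51.78 m.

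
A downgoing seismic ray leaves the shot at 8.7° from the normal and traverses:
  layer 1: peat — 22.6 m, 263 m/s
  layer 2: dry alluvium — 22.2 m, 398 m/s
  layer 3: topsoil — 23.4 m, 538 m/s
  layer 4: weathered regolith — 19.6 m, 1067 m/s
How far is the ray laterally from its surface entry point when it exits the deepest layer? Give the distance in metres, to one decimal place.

31.5 m

Ray parameter p = sin 8.7° / 263 m/s = 5.7514e-04 s/m.
Layer 1: θ = 8.70°; offset = 22.6·tan 8.70° = 3.458 m.
Layer 2: sin θ = p·398 = 0.2289 → θ = 13.23°; offset = 22.2·tan 13.23° = 5.220 m.
Layer 3: sin θ = p·538 = 0.3094 → θ = 18.02°; offset = 23.4·tan 18.02° = 7.614 m.
Layer 4: sin θ = p·1067 = 0.6137 → θ = 37.86°; offset = 19.6·tan 37.86° = 15.234 m.
Summing the layer offsets gives 31.526 m.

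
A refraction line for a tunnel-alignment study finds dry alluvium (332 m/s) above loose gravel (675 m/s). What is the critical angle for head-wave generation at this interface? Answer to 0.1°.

At critical incidence the refracted ray runs along the interface (θ₂ = 90°), so sin θ_c = V₁/V₂.
θ_c = arcsin(332/675) = arcsin 0.4919 = 29.46°.

29.5°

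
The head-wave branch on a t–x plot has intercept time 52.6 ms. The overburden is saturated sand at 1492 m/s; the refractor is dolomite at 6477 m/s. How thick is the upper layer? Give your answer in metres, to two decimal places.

θ_c = arcsin(1492/6477) = 13.32°; cos θ_c = 0.9731.
tᵢ = 2h cos θ_c/V₁ ⇒ h = tᵢ·V₁/(2 cos θ_c) = 0.0526·1492/(2·0.9731) = 40.32 m.

40.32 m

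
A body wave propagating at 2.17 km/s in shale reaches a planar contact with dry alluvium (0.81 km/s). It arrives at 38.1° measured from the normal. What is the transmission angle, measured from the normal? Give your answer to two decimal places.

13.32°

sin θ₁/V₁ = sin θ₂/V₂ ⇒ sin θ₂ = 0.81·sin 38.1°/2.17 = 0.81·0.6170/2.17 = 0.2303.
θ₂ = arcsin 0.2303 = 13.32° from the normal.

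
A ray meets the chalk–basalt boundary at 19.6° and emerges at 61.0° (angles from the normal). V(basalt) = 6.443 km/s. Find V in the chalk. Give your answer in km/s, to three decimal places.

sin 19.6° = 0.3355; sin 61.0° = 0.8746.
V₁ = V₂·(sin θ₁/sin θ₂) = 6.443·(0.3355/0.8746) = 2.471 km/s.

2.471 km/s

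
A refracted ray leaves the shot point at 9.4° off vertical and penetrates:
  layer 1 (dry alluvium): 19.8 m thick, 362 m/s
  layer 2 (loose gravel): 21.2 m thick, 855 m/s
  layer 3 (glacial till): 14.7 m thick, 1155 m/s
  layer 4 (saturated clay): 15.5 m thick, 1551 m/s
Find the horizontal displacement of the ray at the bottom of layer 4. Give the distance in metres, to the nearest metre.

Apply Snell's law at each interface; in layer i the horizontal offset is hᵢ·tan θᵢ.
Layer 1: θ = 9.40°; offset = 19.8·tan 9.40° = 3.278 m.
Layer 2: sin θ = 855·sin 9.4°/362 = 0.3858, θ = 22.69°; offset = 21.2·tan 22.69° = 8.864 m.
Layer 3: sin θ = 1155·sin 9.4°/362 = 0.5211, θ = 31.41°; offset = 14.7·tan 31.41° = 8.975 m.
Layer 4: sin θ = 1551·sin 9.4°/362 = 0.6998, θ = 44.41°; offset = 15.5·tan 44.41° = 15.183 m.
Σ offsets = 36.301 m.

36 m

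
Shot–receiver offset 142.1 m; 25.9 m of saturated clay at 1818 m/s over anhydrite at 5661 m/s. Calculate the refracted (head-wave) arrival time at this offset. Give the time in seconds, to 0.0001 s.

t = x/V₂ + 2h·√(V₂²−V₁²)/(V₁V₂).
√(V₂²−V₁²) = √(5661²−1818²) = 5361.1 m/s; delay term = 2·25.9·5361.1/(1818·5661) = 0.02698 s.
t = 142.1/5661 + 0.02698 = 0.05209 s.

0.0521 s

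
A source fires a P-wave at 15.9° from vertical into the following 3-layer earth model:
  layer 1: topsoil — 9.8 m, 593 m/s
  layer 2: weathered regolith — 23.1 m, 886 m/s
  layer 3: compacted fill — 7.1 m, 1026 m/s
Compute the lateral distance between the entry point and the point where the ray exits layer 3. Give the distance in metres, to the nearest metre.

Apply Snell's law at each interface; in layer i the horizontal offset is hᵢ·tan θᵢ.
Layer 1: θ = 15.90°; offset = 9.8·tan 15.90° = 2.792 m.
Layer 2: sin θ = 886·sin 15.9°/593 = 0.4093, θ = 24.16°; offset = 23.1·tan 24.16° = 10.363 m.
Layer 3: sin θ = 1026·sin 15.9°/593 = 0.4740, θ = 28.29°; offset = 7.1·tan 28.29° = 3.822 m.
Σ offsets = 16.977 m.

17 m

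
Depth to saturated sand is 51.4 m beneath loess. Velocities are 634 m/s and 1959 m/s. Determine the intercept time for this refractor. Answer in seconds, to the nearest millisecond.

θ_c = arcsin(V₁/V₂) = arcsin(634/1959) = 18.88°; cos θ_c = 0.9462.
tᵢ = 2h·cos θ_c / V₁ = 2·51.4·0.9462 / 634 = 0.15342 s.

0.153 s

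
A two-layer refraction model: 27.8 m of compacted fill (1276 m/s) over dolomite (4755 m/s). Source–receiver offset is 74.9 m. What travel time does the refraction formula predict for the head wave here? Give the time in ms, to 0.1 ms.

θ_c = arcsin(V₁/V₂) = arcsin(1276/4755) = 15.57°, cos θ_c = 0.9633.
Intercept time tᵢ = 2h cos θ_c / V₁ = 2·27.8·0.9633/1276 = 0.04198 s.
t = x/V₂ + tᵢ = 74.9/4755 + 0.04198 = 0.05773 s.

57.7 ms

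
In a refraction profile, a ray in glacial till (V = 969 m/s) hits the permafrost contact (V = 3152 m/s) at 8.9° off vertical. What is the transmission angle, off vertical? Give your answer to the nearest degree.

Snell's law: sin θ₂ = (V₂/V₁)·sin θ₁ = (3152/969)·sin 8.9° = 0.5032.
θ₂ = sin⁻¹(0.5032) = 30.22° (from vertical).

30°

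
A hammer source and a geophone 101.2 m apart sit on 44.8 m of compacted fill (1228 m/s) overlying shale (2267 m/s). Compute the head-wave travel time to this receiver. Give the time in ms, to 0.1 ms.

106.0 ms

θ_c = arcsin(V₁/V₂) = arcsin(1228/2267) = 32.80°, cos θ_c = 0.8406.
Intercept time tᵢ = 2h cos θ_c / V₁ = 2·44.8·0.8406/1228 = 0.06133 s.
t = x/V₂ + tᵢ = 101.2/2267 + 0.06133 = 0.10597 s.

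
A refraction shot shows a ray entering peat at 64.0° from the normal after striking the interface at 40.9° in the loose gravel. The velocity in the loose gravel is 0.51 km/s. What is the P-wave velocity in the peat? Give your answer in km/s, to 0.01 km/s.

sin 40.9° = 0.6547; sin 64.0° = 0.8988.
V₂ = V₁·(sin θ₂/sin θ₁) = 0.51·(0.8988/0.6547) = 0.70 km/s.

0.70 km/s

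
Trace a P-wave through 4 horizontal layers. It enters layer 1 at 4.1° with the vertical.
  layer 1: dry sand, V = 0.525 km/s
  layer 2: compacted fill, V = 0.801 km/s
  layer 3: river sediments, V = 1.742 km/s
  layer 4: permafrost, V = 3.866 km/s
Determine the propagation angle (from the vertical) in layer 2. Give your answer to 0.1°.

Snell's law across each interface conserves sin θ / V, so sin θ_2 = V_2·sin θ₁/V₁.
sin θ_2 = 0.801 × sin 4.1° / 0.525 = 0.1091.
θ_2 = 6.26° from the vertical.

6.3°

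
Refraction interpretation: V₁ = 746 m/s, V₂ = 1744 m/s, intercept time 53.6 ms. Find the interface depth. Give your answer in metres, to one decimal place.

22.1 m

h = tᵢ·V₁·V₂ / (2·√(V₂²−V₁²)).
√(V₂²−V₁²) = √(1744² − 746²) = 1576.4 m/s.
h = 0.0536 s × 746 × 1744 / (2 × 1576.4) = 22.12 m.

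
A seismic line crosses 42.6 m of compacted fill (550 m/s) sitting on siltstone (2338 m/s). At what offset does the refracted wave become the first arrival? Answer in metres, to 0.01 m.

x_cross = 2h·√((V₂+V₁)/(V₂−V₁)).
(V₂+V₁)/(V₂−V₁) = (2338+550)/(2338−550) = 1.6152; √ = 1.2709.
x_cross = 2·42.6·1.2709 = 108.28 m.

108.28 m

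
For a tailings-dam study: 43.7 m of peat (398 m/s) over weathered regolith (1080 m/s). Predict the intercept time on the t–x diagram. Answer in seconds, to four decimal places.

θ_c = arcsin(V₁/V₂) = arcsin(398/1080) = 21.62°; cos θ_c = 0.9296.
tᵢ = 2h·cos θ_c / V₁ = 2·43.7·0.9296 / 398 = 0.20414 s.

0.2041 s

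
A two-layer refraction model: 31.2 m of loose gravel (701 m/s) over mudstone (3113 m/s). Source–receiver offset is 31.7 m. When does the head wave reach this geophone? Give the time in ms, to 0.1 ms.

θ_c = arcsin(V₁/V₂) = arcsin(701/3113) = 13.01°, cos θ_c = 0.9743.
Intercept time tᵢ = 2h cos θ_c / V₁ = 2·31.2·0.9743/701 = 0.08673 s.
t = x/V₂ + tᵢ = 31.7/3113 + 0.08673 = 0.09691 s.

96.9 ms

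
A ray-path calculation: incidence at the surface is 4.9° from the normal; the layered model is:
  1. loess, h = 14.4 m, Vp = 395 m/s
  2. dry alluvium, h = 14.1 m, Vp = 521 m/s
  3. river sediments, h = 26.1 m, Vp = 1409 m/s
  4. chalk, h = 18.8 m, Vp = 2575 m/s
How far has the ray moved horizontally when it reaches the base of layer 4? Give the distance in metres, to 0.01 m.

23.79 m

Ray parameter p = sin 4.9° / 395 m/s = 2.1625e-04 s/m.
Layer 1: θ = 4.90°; offset = 14.4·tan 4.90° = 1.2345 m.
Layer 2: sin θ = p·521 = 0.1127 → θ = 6.47°; offset = 14.1·tan 6.47° = 1.5987 m.
Layer 3: sin θ = p·1409 = 0.3047 → θ = 17.74°; offset = 26.1·tan 17.74° = 8.3494 m.
Layer 4: sin θ = p·2575 = 0.5568 → θ = 33.84°; offset = 18.8·tan 33.84° = 12.6031 m.
Σ offsets = 23.7857 m.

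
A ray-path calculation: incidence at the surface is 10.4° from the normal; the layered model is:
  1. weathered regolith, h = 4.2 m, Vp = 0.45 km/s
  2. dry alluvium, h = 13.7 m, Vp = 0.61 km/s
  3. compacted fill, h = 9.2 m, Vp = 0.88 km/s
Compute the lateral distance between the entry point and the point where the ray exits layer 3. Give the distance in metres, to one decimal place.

7.7 m

Apply Snell's law at each interface; in layer i the horizontal offset is hᵢ·tan θᵢ.
Layer 1: θ = 10.40°; offset = 4.2·tan 10.40° = 0.771 m.
Layer 2: sin θ = 0.61·sin 10.4°/0.45 = 0.2447, θ = 14.16°; offset = 13.7·tan 14.16° = 3.458 m.
Layer 3: sin θ = 0.88·sin 10.4°/0.45 = 0.3530, θ = 20.67°; offset = 9.2·tan 20.67° = 3.471 m.
Summing the layer offsets gives 7.700 m.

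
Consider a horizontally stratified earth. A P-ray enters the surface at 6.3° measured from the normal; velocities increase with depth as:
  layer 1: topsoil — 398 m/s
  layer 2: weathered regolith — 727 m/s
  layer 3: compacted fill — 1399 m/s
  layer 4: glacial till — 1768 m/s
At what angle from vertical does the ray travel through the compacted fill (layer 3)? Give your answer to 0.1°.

Ray parameter p = sin 6.3° / 398 = 2.7571e-04 s/m.
sin θ_3 = p·V_3 = 2.7571e-04 × 1399 = 0.3857.
θ_3 = arcsin 0.3857 = 22.69°.

22.7°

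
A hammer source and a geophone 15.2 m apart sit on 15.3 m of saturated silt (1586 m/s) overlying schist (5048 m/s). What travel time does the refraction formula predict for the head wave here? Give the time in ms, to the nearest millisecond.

21 ms

θ_c = arcsin(V₁/V₂) = arcsin(1586/5048) = 18.31°, cos θ_c = 0.9494.
Intercept time tᵢ = 2h cos θ_c / V₁ = 2·15.3·0.9494/1586 = 0.01832 s.
t = x/V₂ + tᵢ = 15.2/5048 + 0.01832 = 0.02133 s.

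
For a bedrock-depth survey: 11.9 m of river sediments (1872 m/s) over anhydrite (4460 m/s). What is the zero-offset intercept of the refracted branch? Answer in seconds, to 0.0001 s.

0.0115 s

θ_c = arcsin(V₁/V₂) = arcsin(1872/4460) = 24.82°; cos θ_c = 0.9076.
tᵢ = 2h·cos θ_c / V₁ = 2·11.9·0.9076 / 1872 = 0.01154 s.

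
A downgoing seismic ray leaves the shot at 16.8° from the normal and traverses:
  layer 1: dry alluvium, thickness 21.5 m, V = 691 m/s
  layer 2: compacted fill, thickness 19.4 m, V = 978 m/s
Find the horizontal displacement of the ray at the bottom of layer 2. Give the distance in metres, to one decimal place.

p = sin θ₁/V₁ = sin 16.8°/691 = 4.1828e-04 s/m is conserved through the stack.
Layer 1: θ = 16.80°; offset = 21.5·tan 16.80° = 6.491 m.
Layer 2: sin θ = p·978 = 0.4091 → θ = 24.15°; offset = 19.4·tan 24.15° = 8.697 m.
Summing the layer offsets gives 15.188 m.

15.2 m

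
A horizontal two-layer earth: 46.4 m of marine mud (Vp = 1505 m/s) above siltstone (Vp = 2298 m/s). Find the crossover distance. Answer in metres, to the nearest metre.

203 m

x_cross = 2h·√((V₂+V₁)/(V₂−V₁)).
(V₂+V₁)/(V₂−V₁) = (2298+1505)/(2298−1505) = 4.7957; √ = 2.1899.
x_cross = 2·46.4·2.1899 = 203.22 m.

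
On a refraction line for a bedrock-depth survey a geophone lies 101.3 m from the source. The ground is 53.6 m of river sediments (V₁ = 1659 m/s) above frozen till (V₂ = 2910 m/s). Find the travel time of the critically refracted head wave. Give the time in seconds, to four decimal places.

0.0879 s

t = x/V₂ + 2h·√(V₂²−V₁²)/(V₁V₂).
√(V₂²−V₁²) = √(2910²−1659²) = 2390.8 m/s; delay term = 2·53.6·2390.8/(1659·2910) = 0.05309 s.
t = 101.3/2910 + 0.05309 = 0.08790 s.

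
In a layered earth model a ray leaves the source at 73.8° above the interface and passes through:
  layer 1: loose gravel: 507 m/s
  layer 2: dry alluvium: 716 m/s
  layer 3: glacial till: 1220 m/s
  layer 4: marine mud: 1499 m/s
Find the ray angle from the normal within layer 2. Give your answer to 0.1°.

From the normal: θ₁ = 90° − 73.8° = 16.2°.
Ray parameter p = sin 16.2° / 507 = 5.5028e-04 s/m.
sin θ_2 = p·V_2 = 5.5028e-04 × 716 = 0.3940.
θ_2 = 23.20° from the vertical.

23.2°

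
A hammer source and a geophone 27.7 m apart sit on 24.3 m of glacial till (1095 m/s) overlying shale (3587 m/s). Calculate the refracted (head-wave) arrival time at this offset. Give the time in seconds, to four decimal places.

t = x/V₂ + 2h·√(V₂²−V₁²)/(V₁V₂).
√(V₂²−V₁²) = √(3587²−1095²) = 3415.8 m/s; delay term = 2·24.3·3415.8/(1095·3587) = 0.04226 s.
t = 27.7/3587 + 0.04226 = 0.04999 s.

0.0500 s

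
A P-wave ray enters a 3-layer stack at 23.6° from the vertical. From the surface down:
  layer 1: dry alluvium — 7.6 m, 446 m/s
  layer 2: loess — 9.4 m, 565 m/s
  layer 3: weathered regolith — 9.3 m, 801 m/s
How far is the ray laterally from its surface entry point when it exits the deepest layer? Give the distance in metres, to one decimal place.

Ray parameter p = sin 23.6° / 446 m/s = 8.9764e-04 s/m.
Layer 1: θ = 23.60°; offset = 7.6·tan 23.60° = 3.320 m.
Layer 2: sin θ = p·565 = 0.5072 → θ = 30.48°; offset = 9.4·tan 30.48° = 5.532 m.
Layer 3: sin θ = p·801 = 0.7190 → θ = 45.97°; offset = 9.3·tan 45.97° = 9.621 m.
Summing the layer offsets gives 18.473 m.

18.5 m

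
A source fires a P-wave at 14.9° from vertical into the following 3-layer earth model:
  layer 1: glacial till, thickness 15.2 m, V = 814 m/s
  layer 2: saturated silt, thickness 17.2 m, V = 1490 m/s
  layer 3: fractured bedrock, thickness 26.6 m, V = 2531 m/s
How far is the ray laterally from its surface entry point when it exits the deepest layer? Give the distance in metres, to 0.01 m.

48.63 m

p = sin θ₁/V₁ = sin 14.9°/814 = 3.1589e-04 s/m is conserved through the stack.
Layer 1: θ = 14.90°; offset = 15.2·tan 14.90° = 4.0444 m.
Layer 2: sin θ = p·1490 = 0.4707 → θ = 28.08°; offset = 17.2·tan 28.08° = 9.1755 m.
Layer 3: sin θ = p·2531 = 0.7995 → θ = 53.08°; offset = 26.6·tan 53.08° = 35.4067 m.
Σ offsets = 48.6266 m.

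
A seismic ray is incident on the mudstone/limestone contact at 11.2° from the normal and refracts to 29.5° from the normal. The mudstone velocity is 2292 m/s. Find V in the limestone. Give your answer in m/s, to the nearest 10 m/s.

Snell's law: sin 11.2°/V₁ = sin 29.5°/V₂.
V₂ = V₁·sin 29.5°/sin 11.2° = 2292 × 2.5352 = 5810.69 m/s.

5810 m/s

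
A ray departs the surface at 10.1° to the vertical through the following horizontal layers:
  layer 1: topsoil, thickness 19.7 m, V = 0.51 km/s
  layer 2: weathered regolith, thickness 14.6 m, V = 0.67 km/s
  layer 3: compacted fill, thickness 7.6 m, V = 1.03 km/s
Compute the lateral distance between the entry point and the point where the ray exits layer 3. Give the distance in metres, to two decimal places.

Apply Snell's law at each interface; in layer i the horizontal offset is hᵢ·tan θᵢ.
Layer 1: θ = 10.10°; offset = 19.7·tan 10.10° = 3.5091 m.
Layer 2: sin θ = 0.67·sin 10.1°/0.51 = 0.2304, θ = 13.32°; offset = 14.6·tan 13.32° = 3.4566 m.
Layer 3: sin θ = 1.03·sin 10.1°/0.51 = 0.3542, θ = 20.74°; offset = 7.6·tan 20.74° = 2.8783 m.
Σ offsets = 9.8440 m.

9.84 m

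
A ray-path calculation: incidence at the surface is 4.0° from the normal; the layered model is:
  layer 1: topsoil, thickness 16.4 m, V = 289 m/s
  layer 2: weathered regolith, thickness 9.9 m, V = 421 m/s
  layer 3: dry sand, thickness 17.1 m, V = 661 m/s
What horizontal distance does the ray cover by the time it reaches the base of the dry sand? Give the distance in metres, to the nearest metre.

5 m

Ray parameter p = sin 4.0° / 289 m/s = 2.4137e-04 s/m.
Layer 1: θ = 4.00°; offset = 16.4·tan 4.00° = 1.147 m.
Layer 2: sin θ = p·421 = 0.1016 → θ = 5.83°; offset = 9.9·tan 5.83° = 1.011 m.
Layer 3: sin θ = p·661 = 0.1595 → θ = 9.18°; offset = 17.1·tan 9.18° = 2.764 m.
Σ offsets = 4.922 m.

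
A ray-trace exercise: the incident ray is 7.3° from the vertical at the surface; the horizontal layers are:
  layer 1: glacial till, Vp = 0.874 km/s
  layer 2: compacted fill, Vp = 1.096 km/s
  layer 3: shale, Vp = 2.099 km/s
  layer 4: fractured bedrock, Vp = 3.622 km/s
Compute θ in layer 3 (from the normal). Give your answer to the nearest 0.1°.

Ray parameter p = sin 7.3° / 0.874 = 1.4538e-01 s/km.
sin θ_3 = p·V_3 = 1.4538e-01 × 2.099 = 0.3052.
θ_3 = 17.77° from the vertical.

17.8°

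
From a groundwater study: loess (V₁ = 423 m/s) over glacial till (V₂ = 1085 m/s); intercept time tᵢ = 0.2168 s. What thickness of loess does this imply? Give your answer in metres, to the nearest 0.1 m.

θ_c = arcsin(423/1085) = 22.95°; cos θ_c = 0.9209.
tᵢ = 2h cos θ_c/V₁ ⇒ h = tᵢ·V₁/(2 cos θ_c) = 0.2168·423/(2·0.9209) = 49.79 m.

49.8 m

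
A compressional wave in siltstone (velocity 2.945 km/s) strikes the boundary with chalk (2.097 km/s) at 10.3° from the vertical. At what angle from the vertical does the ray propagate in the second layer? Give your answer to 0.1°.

7.3°

sin θ₁/V₁ = sin θ₂/V₂ ⇒ sin θ₂ = 2.097·sin 10.3°/2.945 = 2.097·0.1788/2.945 = 0.1273.
θ₂ = arcsin 0.1273 = 7.31° from the normal.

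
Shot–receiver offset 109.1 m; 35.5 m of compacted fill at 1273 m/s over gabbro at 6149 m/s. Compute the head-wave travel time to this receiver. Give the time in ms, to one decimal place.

72.3 ms

t = x/V₂ + 2h·√(V₂²−V₁²)/(V₁V₂).
√(V₂²−V₁²) = √(6149²−1273²) = 6015.8 m/s; delay term = 2·35.5·6015.8/(1273·6149) = 0.05457 s.
t = 109.1/6149 + 0.05457 = 0.07231 s.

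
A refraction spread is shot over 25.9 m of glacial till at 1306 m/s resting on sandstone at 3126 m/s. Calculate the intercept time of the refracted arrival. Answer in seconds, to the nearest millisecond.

θ_c = arcsin(V₁/V₂) = arcsin(1306/3126) = 24.69°; cos θ_c = 0.9085.
tᵢ = 2h·cos θ_c / V₁ = 2·25.9·0.9085 / 1306 = 0.03604 s.

0.036 s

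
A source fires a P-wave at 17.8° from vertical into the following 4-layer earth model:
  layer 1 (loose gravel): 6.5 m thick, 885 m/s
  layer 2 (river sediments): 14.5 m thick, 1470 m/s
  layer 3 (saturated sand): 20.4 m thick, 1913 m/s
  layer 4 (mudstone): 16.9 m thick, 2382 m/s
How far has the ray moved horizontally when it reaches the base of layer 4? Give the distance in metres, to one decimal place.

p = sin θ₁/V₁ = sin 17.8°/885 = 3.4542e-04 s/m is conserved through the stack.
Layer 1: θ = 17.80°; offset = 6.5·tan 17.80° = 2.087 m.
Layer 2: sin θ = p·1470 = 0.5078 → θ = 30.52°; offset = 14.5·tan 30.52° = 8.546 m.
Layer 3: sin θ = p·1913 = 0.6608 → θ = 41.36°; offset = 20.4·tan 41.36° = 17.960 m.
Layer 4: sin θ = p·2382 = 0.8228 → θ = 55.36°; offset = 16.9·tan 55.36° = 24.466 m.
Total horizontal offset = 53.059 m.

53.1 m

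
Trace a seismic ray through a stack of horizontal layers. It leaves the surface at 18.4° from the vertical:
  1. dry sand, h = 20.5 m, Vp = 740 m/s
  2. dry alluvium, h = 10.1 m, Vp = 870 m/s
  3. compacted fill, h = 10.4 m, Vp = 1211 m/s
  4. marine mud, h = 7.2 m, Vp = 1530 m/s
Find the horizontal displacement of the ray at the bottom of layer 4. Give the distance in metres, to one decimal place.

Ray parameter p = sin 18.4° / 740 m/s = 4.2655e-04 s/m.
Layer 1: θ = 18.40°; offset = 20.5·tan 18.40° = 6.819 m.
Layer 2: sin θ = p·870 = 0.3711 → θ = 21.78°; offset = 10.1·tan 21.78° = 4.036 m.
Layer 3: sin θ = p·1211 = 0.5166 → θ = 31.10°; offset = 10.4·tan 31.10° = 6.274 m.
Layer 4: sin θ = p·1530 = 0.6526 → θ = 40.74°; offset = 7.2·tan 40.74° = 6.202 m.
Σ offsets = 23.332 m.

23.3 m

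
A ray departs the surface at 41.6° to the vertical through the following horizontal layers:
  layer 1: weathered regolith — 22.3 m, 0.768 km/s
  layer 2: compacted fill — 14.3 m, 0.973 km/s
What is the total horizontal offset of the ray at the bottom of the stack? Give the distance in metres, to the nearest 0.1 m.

42.0 m

Apply Snell's law at each interface; in layer i the horizontal offset is hᵢ·tan θᵢ.
Layer 1: θ = 41.60°; offset = 22.3·tan 41.60° = 19.799 m.
Layer 2: sin θ = 0.973·sin 41.6°/0.768 = 0.8411, θ = 57.26°; offset = 14.3·tan 57.26° = 22.242 m.
Summing the layer offsets gives 42.040 m.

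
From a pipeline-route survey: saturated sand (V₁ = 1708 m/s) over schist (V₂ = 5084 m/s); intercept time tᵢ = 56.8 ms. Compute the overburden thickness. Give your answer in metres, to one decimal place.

51.5 m

θ_c = arcsin(1708/5084) = 19.63°; cos θ_c = 0.9419.
tᵢ = 2h cos θ_c/V₁ ⇒ h = tᵢ·V₁/(2 cos θ_c) = 0.0568·1708/(2·0.9419) = 51.50 m.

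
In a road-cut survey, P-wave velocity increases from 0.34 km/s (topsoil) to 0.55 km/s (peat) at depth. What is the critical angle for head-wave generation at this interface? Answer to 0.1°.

38.2°

At critical incidence the refracted ray runs along the interface (θ₂ = 90°), so sin θ_c = V₁/V₂.
θ_c = arcsin(0.34/0.55) = arcsin 0.6182 = 38.18°.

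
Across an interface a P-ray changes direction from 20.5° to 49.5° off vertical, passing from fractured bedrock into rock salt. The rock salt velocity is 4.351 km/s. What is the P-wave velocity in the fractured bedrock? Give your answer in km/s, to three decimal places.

2.004 km/s

Snell's law: sin 20.5°/V₁ = sin 49.5°/V₂.
V₁ = V₂·sin 20.5°/sin 49.5° = 4.351 × 0.4606 = 2.004 km/s.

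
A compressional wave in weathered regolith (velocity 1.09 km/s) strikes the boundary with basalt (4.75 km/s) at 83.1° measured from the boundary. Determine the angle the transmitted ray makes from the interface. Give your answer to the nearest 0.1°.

58.4°

Angle from the normal: 90° − 83.1° = 6.9°.
sin θ₁/V₁ = sin θ₂/V₂ ⇒ sin θ₂ = 4.75·sin 6.9°/1.09 = 4.75·0.1201/1.09 = 0.5235.
θ₂ = sin⁻¹(0.5235) = 31.57° (from vertical).
From the interface: 90° − 31.57° = 58.43°.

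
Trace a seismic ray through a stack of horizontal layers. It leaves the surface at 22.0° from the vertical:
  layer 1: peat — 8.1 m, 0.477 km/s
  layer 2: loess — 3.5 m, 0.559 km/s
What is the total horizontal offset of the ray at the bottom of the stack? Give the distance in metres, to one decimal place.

Ray parameter p = sin 22.0° / 0.477 km/s = 7.8534e-01 s/km.
Layer 1: θ = 22.00°; offset = 8.1·tan 22.00° = 3.273 m.
Layer 2: sin θ = p·0.559 = 0.4390 → θ = 26.04°; offset = 3.5·tan 26.04° = 1.710 m.
Σ offsets = 4.983 m.

5.0 m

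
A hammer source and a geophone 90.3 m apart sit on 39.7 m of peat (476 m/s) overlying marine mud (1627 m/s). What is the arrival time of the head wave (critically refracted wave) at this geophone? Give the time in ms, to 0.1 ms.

215.0 ms

θ_c = arcsin(V₁/V₂) = arcsin(476/1627) = 17.01°, cos θ_c = 0.9562.
Intercept time tᵢ = 2h cos θ_c / V₁ = 2·39.7·0.9562/476 = 0.15951 s.
t = x/V₂ + tᵢ = 90.3/1627 + 0.15951 = 0.21501 s.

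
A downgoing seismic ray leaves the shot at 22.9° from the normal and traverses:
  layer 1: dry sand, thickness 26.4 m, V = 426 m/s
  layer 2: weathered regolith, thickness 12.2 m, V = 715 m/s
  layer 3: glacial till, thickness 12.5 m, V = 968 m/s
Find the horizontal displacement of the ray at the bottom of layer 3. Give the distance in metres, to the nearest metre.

45 m

Ray parameter p = sin 22.9° / 426 m/s = 9.1344e-04 s/m.
Layer 1: θ = 22.90°; offset = 26.4·tan 22.90° = 11.152 m.
Layer 2: sin θ = p·715 = 0.6531 → θ = 40.78°; offset = 12.2·tan 40.78° = 10.522 m.
Layer 3: sin θ = p·968 = 0.8842 → θ = 62.15°; offset = 12.5·tan 62.15° = 23.662 m.
Total horizontal offset = 45.336 m.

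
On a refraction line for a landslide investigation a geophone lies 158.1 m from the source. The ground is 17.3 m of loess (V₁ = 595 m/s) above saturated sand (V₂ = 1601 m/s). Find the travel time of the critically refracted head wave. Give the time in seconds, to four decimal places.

t = x/V₂ + 2h·√(V₂²−V₁²)/(V₁V₂).
√(V₂²−V₁²) = √(1601²−595²) = 1486.3 m/s; delay term = 2·17.3·1486.3/(595·1601) = 0.05399 s.
t = 158.1/1601 + 0.05399 = 0.15274 s.

0.1527 s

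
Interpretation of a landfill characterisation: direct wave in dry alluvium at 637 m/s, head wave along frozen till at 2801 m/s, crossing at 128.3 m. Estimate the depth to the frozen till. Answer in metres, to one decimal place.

50.9 m

x_cross = 2h·√((V₂+V₁)/(V₂−V₁)) → h = x_cross / (2·√((V₂+V₁)/(V₂−V₁))).
√((V₂+V₁)/(V₂−V₁)) = √((2801+637)/(2801−637)) = 1.2604.
h = 128.3 / (2·1.2604) = 50.89 m.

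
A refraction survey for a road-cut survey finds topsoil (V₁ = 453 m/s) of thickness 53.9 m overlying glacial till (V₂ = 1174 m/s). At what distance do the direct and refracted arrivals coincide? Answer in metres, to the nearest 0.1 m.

161.9 m

x_cross = 2h·√((V₂+V₁)/(V₂−V₁)).
(V₂+V₁)/(V₂−V₁) = (1174+453)/(1174−453) = 2.2566; √ = 1.5022.
x_cross = 2·53.9·1.5022 = 161.94 m.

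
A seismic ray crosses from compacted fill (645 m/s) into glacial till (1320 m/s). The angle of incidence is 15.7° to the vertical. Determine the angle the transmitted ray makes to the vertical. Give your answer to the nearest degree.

34°

Snell's law: sin θ₂ = (V₂/V₁)·sin θ₁ = (1320/645)·sin 15.7° = 0.5538.
θ₂ = arcsin 0.5538 = 33.63° from the normal.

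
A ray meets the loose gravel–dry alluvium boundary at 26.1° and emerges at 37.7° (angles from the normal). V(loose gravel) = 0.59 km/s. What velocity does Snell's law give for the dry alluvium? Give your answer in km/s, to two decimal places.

Snell's law: sin 26.1°/V₁ = sin 37.7°/V₂.
V₂ = V₁·sin 37.7°/sin 26.1° = 0.59 × 1.3900 = 0.82 km/s.

0.82 km/s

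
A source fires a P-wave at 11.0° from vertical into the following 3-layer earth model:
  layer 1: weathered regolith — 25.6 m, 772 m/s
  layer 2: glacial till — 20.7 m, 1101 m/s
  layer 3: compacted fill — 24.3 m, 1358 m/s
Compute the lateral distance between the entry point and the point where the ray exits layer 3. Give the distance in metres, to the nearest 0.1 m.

Ray parameter p = sin 11.0° / 772 m/s = 2.4716e-04 s/m.
Layer 1: θ = 11.00°; offset = 25.6·tan 11.00° = 4.976 m.
Layer 2: sin θ = p·1101 = 0.2721 → θ = 15.79°; offset = 20.7·tan 15.79° = 5.854 m.
Layer 3: sin θ = p·1358 = 0.3356 → θ = 19.61°; offset = 24.3·tan 19.61° = 8.658 m.
Total horizontal offset = 19.489 m.

19.5 m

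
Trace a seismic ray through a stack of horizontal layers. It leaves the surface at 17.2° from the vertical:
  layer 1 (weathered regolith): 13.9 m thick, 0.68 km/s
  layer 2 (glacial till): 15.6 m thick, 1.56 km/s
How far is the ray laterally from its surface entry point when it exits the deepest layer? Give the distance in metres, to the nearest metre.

Apply Snell's law at each interface; in layer i the horizontal offset is hᵢ·tan θᵢ.
Layer 1: θ = 17.20°; offset = 13.9·tan 17.20° = 4.303 m.
Layer 2: sin θ = 1.56·sin 17.2°/0.68 = 0.6784, θ = 42.72°; offset = 15.6·tan 42.72° = 14.404 m.
Total horizontal offset = 18.707 m.

19 m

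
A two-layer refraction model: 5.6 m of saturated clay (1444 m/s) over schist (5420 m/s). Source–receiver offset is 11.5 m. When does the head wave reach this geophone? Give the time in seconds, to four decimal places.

θ_c = arcsin(V₁/V₂) = arcsin(1444/5420) = 15.45°, cos θ_c = 0.9639.
Intercept time tᵢ = 2h cos θ_c / V₁ = 2·5.6·0.9639/1444 = 0.00748 s.
t = x/V₂ + tᵢ = 11.5/5420 + 0.00748 = 0.00960 s.

0.0096 s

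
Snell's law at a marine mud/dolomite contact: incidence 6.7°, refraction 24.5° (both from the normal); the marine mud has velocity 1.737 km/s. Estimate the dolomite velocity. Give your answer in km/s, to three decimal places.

sin 6.7° = 0.1167; sin 24.5° = 0.4147.
V₂ = V₁·(sin θ₂/sin θ₁) = 1.737·(0.4147/0.1167) = 6.174 km/s.

6.174 km/s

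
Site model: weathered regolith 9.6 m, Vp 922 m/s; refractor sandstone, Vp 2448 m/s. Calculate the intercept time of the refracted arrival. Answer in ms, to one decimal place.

19.3 ms

tᵢ = 2h·√(V₂²−V₁²)/(V₁V₂).
√(V₂²−V₁²) = √(2448²−922²) = 2267.7 m/s.
tᵢ = 2·9.6·2267.7/(922·2448) = 0.01929 s.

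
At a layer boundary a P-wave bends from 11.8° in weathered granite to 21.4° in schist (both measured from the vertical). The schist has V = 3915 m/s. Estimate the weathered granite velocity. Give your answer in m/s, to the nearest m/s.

2194 m/s

sin 11.8° = 0.2045; sin 21.4° = 0.3649.
V₁ = V₂·(sin θ₁/sin θ₂) = 3915·(0.2045/0.3649) = 2194.17 m/s.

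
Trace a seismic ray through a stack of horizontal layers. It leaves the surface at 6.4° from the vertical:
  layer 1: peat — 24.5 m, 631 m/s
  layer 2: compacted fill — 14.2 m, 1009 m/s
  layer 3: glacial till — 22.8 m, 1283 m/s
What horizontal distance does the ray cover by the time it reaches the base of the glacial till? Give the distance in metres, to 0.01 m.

10.63 m

Ray parameter p = sin 6.4° / 631 m/s = 1.7665e-04 s/m.
Layer 1: θ = 6.40°; offset = 24.5·tan 6.40° = 2.7481 m.
Layer 2: sin θ = p·1009 = 0.1782 → θ = 10.27°; offset = 14.2·tan 10.27° = 2.5723 m.
Layer 3: sin θ = p·1283 = 0.2266 → θ = 13.10°; offset = 22.8·tan 13.10° = 5.3056 m.
Σ offsets = 10.6260 m.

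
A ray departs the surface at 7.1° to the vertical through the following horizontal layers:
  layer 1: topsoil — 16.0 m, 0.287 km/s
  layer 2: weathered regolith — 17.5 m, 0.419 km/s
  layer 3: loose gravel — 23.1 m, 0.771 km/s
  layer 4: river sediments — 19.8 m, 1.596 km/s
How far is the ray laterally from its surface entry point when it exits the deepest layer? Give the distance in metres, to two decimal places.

32.07 m

Apply Snell's law at each interface; in layer i the horizontal offset is hᵢ·tan θᵢ.
Layer 1: θ = 7.10°; offset = 16.0·tan 7.10° = 1.9929 m.
Layer 2: sin θ = 0.419·sin 7.1°/0.287 = 0.1804, θ = 10.40°; offset = 17.5·tan 10.40° = 3.2106 m.
Layer 3: sin θ = 0.771·sin 7.1°/0.287 = 0.3320, θ = 19.39°; offset = 23.1·tan 19.39° = 8.1316 m.
Layer 4: sin θ = 1.596·sin 7.1°/0.287 = 0.6873, θ = 43.42°; offset = 19.8·tan 43.42° = 18.7372 m.
Total horizontal offset = 32.0723 m.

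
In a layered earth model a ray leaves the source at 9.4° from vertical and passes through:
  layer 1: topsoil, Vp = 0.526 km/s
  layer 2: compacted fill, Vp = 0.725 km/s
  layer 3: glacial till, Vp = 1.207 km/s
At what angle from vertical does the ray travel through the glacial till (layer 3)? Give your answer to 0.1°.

22.0°

Snell's law across each interface conserves sin θ / V, so sin θ_3 = V_3·sin θ₁/V₁.
sin θ_3 = 1.207 × sin 9.4° / 0.526 = 0.3748.
θ_3 = 22.01° from the vertical.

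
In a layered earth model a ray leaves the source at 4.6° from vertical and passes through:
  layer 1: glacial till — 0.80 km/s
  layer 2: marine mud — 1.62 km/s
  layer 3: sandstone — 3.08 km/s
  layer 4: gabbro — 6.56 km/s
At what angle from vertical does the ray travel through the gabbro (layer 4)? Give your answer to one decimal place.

Ray parameter p = sin 4.6° / 0.80 = 1.0025e-01 s/km.
sin θ_4 = p·V_4 = 1.0025e-01 × 6.56 = 0.6576.
θ_4 = arcsin 0.6576 = 41.12°.

41.1°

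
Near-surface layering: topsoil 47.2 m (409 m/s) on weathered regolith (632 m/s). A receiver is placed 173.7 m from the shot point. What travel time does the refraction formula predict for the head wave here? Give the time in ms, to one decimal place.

450.8 ms

t = x/V₂ + 2h·√(V₂²−V₁²)/(V₁V₂).
√(V₂²−V₁²) = √(632²−409²) = 481.8 m/s; delay term = 2·47.2·481.8/(409·632) = 0.17596 s.
t = 173.7/632 + 0.17596 = 0.45080 s.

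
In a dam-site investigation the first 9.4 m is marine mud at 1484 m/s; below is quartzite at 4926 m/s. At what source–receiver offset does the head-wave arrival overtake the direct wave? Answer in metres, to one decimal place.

25.7 m

x_cross = 2h·√((V₂+V₁)/(V₂−V₁)).
(V₂+V₁)/(V₂−V₁) = (4926+1484)/(4926−1484) = 1.8623; √ = 1.3647.
x_cross = 2·9.4·1.3647 = 25.66 m.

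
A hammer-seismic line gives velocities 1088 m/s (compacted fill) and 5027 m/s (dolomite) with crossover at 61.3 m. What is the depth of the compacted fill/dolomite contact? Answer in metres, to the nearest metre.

25 m

h = (x_cross/2)·√((V₂−V₁)/(V₂+V₁)).
(V₂−V₁)/(V₂+V₁) = (5027−1088)/(5027+1088) = 0.6442; √ = 0.8026.
h = (61.3/2)·0.8026 = 24.60 m.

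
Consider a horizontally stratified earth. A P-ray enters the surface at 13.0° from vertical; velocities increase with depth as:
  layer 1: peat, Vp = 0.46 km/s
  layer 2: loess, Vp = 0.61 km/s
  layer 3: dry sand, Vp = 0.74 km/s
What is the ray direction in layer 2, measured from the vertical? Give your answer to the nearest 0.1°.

Ray parameter p = sin 13.0° / 0.46 = 4.8902e-01 s/km.
sin θ_2 = p·V_2 = 4.8902e-01 × 0.61 = 0.2983.
θ_2 = arcsin 0.2983 = 17.36°.

17.4°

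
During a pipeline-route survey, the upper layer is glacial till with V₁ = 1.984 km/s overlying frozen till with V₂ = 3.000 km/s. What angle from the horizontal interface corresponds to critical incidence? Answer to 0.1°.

48.6°

At critical incidence the refracted ray runs along the interface (θ₂ = 90°), so sin θ_c = V₁/V₂.
θ_c = arcsin(1.984/3.000) = arcsin 0.6613 = 41.40°.
Measured from the interface: 90° − 41.40° = 48.60°.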